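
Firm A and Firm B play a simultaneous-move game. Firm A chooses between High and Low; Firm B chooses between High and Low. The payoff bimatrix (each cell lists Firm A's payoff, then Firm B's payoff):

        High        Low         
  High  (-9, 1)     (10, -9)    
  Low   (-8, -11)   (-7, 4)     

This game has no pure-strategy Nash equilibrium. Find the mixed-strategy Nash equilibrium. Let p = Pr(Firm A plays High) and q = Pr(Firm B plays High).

p = 3/5, q = 17/18

Set Firm B's expected payoff from High equal to that from Low:
  Firm B's expected payoff from High: p·1 + (1−p)·(-11) = 12p - 11
  Firm B's expected payoff from Low: p·(-9) + (1−p)·4 = -13p + 4
  12p - 11 = -13p + 4  ⇒  25p = 15  ⇒  p = 3/5.
Firm A's indifference between High and Low determines Firm B's mixing probability q:
  Firm A's expected payoff from High: q·(-9) + (1−q)·10 = -19q + 10
  Firm A's expected payoff from Low: q·(-8) + (1−q)·(-7) = -q - 7
  -19q + 10 = -q - 7  ⇒  -18q = -17  ⇒  q = 17/18.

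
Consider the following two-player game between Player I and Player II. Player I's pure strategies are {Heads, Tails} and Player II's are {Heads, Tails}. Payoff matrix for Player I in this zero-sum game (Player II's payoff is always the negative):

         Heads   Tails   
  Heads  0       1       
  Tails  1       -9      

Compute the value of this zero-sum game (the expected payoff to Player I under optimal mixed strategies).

In a mixed equilibrium Player I is indifferent between Heads and Tails; this condition fixes q.
  Player I's payoff to Heads: q·0 + (1−q)·1 = -q + 1
  Player I's payoff to Tails: q·1 + (1−q)·(-9) = 10q - 9
  -q + 1 = 10q - 9  ⇒  -11q = -10  ⇒  q = 10/11.
The value is Player I's expected payoff against this mix (using Heads): (10/11)·0 + (1/11)·1 = 1/11.

v = 1/11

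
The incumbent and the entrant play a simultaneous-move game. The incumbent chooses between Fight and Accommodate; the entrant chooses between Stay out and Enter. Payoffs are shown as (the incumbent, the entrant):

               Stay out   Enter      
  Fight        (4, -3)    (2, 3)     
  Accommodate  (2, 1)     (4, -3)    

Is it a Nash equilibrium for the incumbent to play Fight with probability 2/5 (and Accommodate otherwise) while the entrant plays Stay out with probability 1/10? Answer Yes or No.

Given the entrant's mix q = 1/10, the incumbent's payoff from Fight is 11/5 but from Accommodate is 19/5. The incumbent strictly prefers Accommodate, so the incumbent would not mix.
So the proposed profile is not a Nash equilibrium.

No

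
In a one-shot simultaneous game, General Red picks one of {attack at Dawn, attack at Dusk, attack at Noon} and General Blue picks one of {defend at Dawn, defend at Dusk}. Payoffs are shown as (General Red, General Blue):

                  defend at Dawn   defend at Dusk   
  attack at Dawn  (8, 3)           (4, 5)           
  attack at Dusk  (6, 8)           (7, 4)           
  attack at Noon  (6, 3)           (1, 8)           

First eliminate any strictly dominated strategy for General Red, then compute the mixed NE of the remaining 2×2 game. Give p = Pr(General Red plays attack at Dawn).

p = 2/3

General Red's strategy attack at Noon is strictly dominated by attack at Dawn: 8 > 6 and 4 > 1. Eliminate attack at Noon.
In a mixed equilibrium General Blue is indifferent between defend at Dawn and defend at Dusk; this condition fixes p.
  General Blue's expected payoff from defend at Dawn: p·3 + (1−p)·8 = -5p + 8
  General Blue's expected payoff from defend at Dusk: p·5 + (1−p)·4 = p + 4
  -5p + 8 = p + 4  ⇒  -6p = -4  ⇒  p = 2/3.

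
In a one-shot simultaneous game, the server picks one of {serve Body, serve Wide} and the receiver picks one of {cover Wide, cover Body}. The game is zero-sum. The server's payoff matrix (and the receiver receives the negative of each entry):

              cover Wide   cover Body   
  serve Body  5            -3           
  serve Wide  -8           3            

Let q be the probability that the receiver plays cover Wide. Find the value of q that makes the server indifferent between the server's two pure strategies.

Set the server's expected payoff from serve Body equal to that from serve Wide:
  the server's payoff from serve Body: q·5 + (1−q)·(-3) = 8q - 3
  the server's payoff from serve Wide: q·(-8) + (1−q)·3 = -11q + 3
  8q - 3 = -11q + 3  ⇒  19q = 6  ⇒  q = 6/19.

q = 6/19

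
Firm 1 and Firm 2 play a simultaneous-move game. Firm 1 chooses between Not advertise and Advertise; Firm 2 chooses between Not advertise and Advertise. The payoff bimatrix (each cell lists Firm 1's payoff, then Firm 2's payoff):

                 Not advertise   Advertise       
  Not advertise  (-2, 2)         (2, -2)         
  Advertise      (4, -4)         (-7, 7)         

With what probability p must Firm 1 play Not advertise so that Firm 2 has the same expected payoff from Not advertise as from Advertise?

p = 11/15

Firm 2's indifference between Not advertise and Advertise determines Firm 1's mixing probability p:
  Firm 2's expected payoff from Not advertise: p·2 + (1−p)·(-4) = 6p - 4
  Firm 2's expected payoff from Advertise: p·(-2) + (1−p)·7 = -9p + 7
  6p - 4 = -9p + 7  ⇒  15p = 11  ⇒  p = 11/15.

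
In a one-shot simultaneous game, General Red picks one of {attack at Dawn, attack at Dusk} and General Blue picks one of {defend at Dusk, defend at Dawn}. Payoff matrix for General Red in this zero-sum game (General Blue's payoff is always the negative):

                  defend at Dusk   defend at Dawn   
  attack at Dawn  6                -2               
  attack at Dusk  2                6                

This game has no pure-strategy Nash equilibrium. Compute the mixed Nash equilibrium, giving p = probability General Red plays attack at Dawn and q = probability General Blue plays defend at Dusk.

Set General Blue's expected payoff from defend at Dusk equal to that from defend at Dawn:
  General Blue's expected payoff from defend at Dusk: p·(-6) + (1−p)·(-2) = -4p - 2
  General Blue's expected payoff from defend at Dawn: p·2 + (1−p)·(-6) = 8p - 6
  -4p - 2 = 8p - 6  ⇒  -12p = -4  ⇒  p = 1/3.
General Red's indifference between attack at Dawn and attack at Dusk determines General Blue's mixing probability q:
  General Red's payoff from attack at Dawn: q·6 + (1−q)·(-2) = 8q - 2
  General Red's payoff from attack at Dusk: q·2 + (1−q)·6 = -4q + 6
  8q - 2 = -4q + 6  ⇒  12q = 8  ⇒  q = 2/3.

p = 1/3, q = 2/3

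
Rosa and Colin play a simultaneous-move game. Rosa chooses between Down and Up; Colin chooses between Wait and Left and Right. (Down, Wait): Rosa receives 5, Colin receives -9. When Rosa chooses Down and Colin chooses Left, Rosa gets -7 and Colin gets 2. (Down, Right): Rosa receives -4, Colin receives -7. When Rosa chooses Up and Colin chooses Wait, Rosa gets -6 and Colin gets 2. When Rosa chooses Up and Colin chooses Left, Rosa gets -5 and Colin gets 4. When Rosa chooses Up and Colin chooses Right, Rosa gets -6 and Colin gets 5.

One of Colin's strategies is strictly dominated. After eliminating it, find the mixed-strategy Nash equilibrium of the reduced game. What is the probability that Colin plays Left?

Colin's strategy Wait is strictly dominated by Right: -7 > -9 and 5 > 2. Eliminate Wait.
For Rosa to be willing to mix, Rosa must be indifferent between Down and Up, which pins down Colin's mix.
  Rosa's payoff to Down: q·(-7) + (1−q)·(-4) = -3q - 4
  Rosa's payoff to Up: q·(-5) + (1−q)·(-6) = q - 6
  -3q - 4 = q - 6  ⇒  -4q = -2  ⇒  q = 1/2.

q = 1/2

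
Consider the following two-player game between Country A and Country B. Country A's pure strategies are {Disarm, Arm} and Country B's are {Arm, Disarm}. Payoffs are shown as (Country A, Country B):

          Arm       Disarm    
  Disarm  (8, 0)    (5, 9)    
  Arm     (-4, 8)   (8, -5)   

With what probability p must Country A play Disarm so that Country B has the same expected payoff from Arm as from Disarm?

p = 13/22

In a mixed equilibrium Country B is indifferent between Arm and Disarm; this condition fixes p.
  Country B's payoff to Arm: p·0 + (1−p)·8 = -8p + 8
  Country B's payoff to Disarm: p·9 + (1−p)·(-5) = 14p - 5
  -8p + 8 = 14p - 5  ⇒  -22p = -13  ⇒  p = 13/22.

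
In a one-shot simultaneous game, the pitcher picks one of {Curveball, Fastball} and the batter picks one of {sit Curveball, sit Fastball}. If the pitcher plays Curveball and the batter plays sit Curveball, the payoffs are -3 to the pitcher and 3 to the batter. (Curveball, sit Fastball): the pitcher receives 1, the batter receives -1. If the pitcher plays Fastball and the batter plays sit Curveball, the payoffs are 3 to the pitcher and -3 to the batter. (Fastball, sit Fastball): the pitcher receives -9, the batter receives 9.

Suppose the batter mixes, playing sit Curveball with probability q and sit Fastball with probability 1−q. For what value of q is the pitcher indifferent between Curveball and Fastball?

q = 5/8

In a mixed equilibrium the pitcher is indifferent between Curveball and Fastball; this condition fixes q.
  the pitcher's payoff from Curveball: q·(-3) + (1−q)·1 = -4q + 1
  the pitcher's payoff from Fastball: q·3 + (1−q)·(-9) = 12q - 9
  -4q + 1 = 12q - 9  ⇒  -16q = -10  ⇒  q = 5/8.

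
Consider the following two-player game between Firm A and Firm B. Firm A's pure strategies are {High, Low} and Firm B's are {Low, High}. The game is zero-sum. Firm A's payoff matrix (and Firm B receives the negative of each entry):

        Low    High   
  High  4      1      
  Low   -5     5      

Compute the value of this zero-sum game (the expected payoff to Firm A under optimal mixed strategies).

For Firm A to be willing to mix, Firm A must be indifferent between High and Low, which pins down Firm B's mix.
  Firm A's payoff to High: q·4 + (1−q)·1 = 3q + 1
  Firm A's payoff to Low: q·(-5) + (1−q)·5 = -10q + 5
  3q + 1 = -10q + 5  ⇒  13q = 4  ⇒  q = 4/13.
The value is Firm A's expected payoff against this mix (using High): (4/13)·4 + (9/13)·1 = 25/13.

v = 25/13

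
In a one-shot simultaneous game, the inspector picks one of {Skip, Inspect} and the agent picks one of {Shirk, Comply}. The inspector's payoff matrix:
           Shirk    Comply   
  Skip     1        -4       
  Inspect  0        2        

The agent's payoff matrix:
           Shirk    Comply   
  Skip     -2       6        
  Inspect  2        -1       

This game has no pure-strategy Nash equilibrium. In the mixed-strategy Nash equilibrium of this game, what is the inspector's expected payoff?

2/7

For the inspector to be willing to mix, the inspector must be indifferent between Skip and Inspect, which pins down the agent's mix.
  the inspector's payoff from Skip: q·1 + (1−q)·(-4) = 5q - 4
  the inspector's payoff from Inspect: q·0 + (1−q)·2 = -2q + 2
  5q - 4 = -2q + 2  ⇒  7q = 6  ⇒  q = 6/7.
At equilibrium the inspector is indifferent across rows, so the inspector's payoff equals the payoff from Skip: (6/7)·1 + (1/7)·(-4) = 2/7.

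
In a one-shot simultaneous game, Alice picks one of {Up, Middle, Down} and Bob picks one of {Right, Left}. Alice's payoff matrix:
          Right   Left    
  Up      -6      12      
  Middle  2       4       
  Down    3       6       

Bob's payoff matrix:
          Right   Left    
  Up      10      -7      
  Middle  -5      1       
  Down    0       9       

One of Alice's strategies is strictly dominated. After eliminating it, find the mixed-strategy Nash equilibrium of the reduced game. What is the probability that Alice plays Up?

p = 9/26

Alice's strategy Middle is strictly dominated by Down: 3 > 2 and 6 > 4. Eliminate Middle.
For Bob to be willing to mix, Bob must be indifferent between Right and Left, which pins down Alice's mix.
  Bob's payoff to Right: p·10 + (1−p)·0 = 10p
  Bob's payoff to Left: p·(-7) + (1−p)·9 = -16p + 9
  10p = -16p + 9  ⇒  26p = 9  ⇒  p = 9/26.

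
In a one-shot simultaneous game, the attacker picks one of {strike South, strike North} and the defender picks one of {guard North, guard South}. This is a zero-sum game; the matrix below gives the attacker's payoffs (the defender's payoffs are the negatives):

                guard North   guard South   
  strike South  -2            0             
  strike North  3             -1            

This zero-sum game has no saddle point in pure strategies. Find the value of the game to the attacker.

The defender's mix must leave the attacker indifferent between strike South and strike North.
  the attacker's expected payoff from strike South: q·(-2) + (1−q)·0 = -2q
  the attacker's expected payoff from strike North: q·3 + (1−q)·(-1) = 4q - 1
  -2q = 4q - 1  ⇒  -6q = -1  ⇒  q = 1/6.
The value is the attacker's expected payoff against this mix (using strike South): (1/6)·(-2) + (5/6)·0 = -1/3.

v = -1/3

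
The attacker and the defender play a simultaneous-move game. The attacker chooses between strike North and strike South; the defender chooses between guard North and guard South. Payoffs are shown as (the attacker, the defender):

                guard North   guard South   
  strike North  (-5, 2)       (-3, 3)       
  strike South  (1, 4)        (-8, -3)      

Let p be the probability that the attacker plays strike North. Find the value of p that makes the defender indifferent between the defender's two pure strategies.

Set the defender's expected payoff from guard North equal to that from guard South:
  the defender's payoff from guard North: p·2 + (1−p)·4 = -2p + 4
  the defender's payoff from guard South: p·3 + (1−p)·(-3) = 6p - 3
  -2p + 4 = 6p - 3  ⇒  -8p = -7  ⇒  p = 7/8.

p = 7/8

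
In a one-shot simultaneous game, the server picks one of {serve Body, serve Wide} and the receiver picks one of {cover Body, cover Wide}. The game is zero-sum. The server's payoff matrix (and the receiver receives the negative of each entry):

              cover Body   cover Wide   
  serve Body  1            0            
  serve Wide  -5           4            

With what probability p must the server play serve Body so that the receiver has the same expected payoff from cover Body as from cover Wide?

p = 9/10

Set the receiver's expected payoff from cover Body equal to that from cover Wide:
  the receiver's expected payoff from cover Body: p·(-1) + (1−p)·5 = -6p + 5
  the receiver's expected payoff from cover Wide: p·0 + (1−p)·(-4) = 4p - 4
  -6p + 5 = 4p - 4  ⇒  -10p = -9  ⇒  p = 9/10.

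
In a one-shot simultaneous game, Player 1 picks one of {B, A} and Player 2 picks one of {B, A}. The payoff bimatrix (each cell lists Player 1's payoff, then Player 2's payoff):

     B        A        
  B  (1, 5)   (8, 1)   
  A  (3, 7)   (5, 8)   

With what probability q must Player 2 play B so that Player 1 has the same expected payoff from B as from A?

Player 1's indifference between B and A determines Player 2's mixing probability q:
  Player 1's payoff from B: q·1 + (1−q)·8 = -7q + 8
  Player 1's payoff from A: q·3 + (1−q)·5 = -2q + 5
  -7q + 8 = -2q + 5  ⇒  -5q = -3  ⇒  q = 3/5.

q = 3/5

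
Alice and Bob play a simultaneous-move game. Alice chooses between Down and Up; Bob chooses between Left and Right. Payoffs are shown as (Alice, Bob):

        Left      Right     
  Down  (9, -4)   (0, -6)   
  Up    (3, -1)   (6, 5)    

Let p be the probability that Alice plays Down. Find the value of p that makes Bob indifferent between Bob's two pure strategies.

In a mixed equilibrium Bob is indifferent between Left and Right; this condition fixes p.
  Bob's expected payoff from Left: p·(-4) + (1−p)·(-1) = -3p - 1
  Bob's expected payoff from Right: p·(-6) + (1−p)·5 = -11p + 5
  -3p - 1 = -11p + 5  ⇒  8p = 6  ⇒  p = 3/4.

p = 3/4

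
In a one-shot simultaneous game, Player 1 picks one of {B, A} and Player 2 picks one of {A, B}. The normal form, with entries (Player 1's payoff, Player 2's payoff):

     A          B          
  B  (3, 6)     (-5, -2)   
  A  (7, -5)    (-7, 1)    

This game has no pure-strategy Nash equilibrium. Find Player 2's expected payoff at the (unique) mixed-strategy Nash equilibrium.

-2/7

Player 1's mix must leave Player 2 indifferent between A and B.
  Player 2's payoff from A: p·6 + (1−p)·(-5) = 11p - 5
  Player 2's payoff from B: p·(-2) + (1−p)·1 = -3p + 1
  11p - 5 = -3p + 1  ⇒  14p = 6  ⇒  p = 3/7.
At equilibrium Player 2 is indifferent across columns, so Player 2's payoff equals the payoff from A: (3/7)·6 + (4/7)·(-5) = -2/7.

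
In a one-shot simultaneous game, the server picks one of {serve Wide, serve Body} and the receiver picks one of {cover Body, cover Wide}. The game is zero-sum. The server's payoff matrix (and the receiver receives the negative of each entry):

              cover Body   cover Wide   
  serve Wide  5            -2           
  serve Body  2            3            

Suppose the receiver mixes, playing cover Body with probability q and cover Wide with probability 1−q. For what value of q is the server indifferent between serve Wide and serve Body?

q = 5/8

In a mixed equilibrium the server is indifferent between serve Wide and serve Body; this condition fixes q.
  the server's expected payoff from serve Wide: q·5 + (1−q)·(-2) = 7q - 2
  the server's expected payoff from serve Body: q·2 + (1−q)·3 = -q + 3
  7q - 2 = -q + 3  ⇒  8q = 5  ⇒  q = 5/8.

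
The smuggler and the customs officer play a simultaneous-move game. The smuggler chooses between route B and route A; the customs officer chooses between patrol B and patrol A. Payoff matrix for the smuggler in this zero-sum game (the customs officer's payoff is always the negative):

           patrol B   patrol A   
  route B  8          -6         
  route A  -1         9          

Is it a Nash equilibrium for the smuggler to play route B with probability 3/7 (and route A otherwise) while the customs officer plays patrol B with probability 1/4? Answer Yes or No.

Given the smuggler's mix p = 3/7, the customs officer's payoff from patrol B is -20/7 but from patrol A is -18/7. The customs officer strictly prefers patrol A, so the customs officer would not mix.
So the proposed profile is not a Nash equilibrium.

No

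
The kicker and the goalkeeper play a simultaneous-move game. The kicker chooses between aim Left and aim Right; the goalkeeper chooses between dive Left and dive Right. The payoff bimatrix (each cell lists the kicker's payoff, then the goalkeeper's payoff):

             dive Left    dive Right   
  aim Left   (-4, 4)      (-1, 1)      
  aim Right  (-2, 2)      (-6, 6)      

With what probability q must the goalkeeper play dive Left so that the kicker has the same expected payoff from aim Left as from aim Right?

q = 5/7

For the kicker to be willing to mix, the kicker must be indifferent between aim Left and aim Right, which pins down the goalkeeper's mix.
  the kicker's payoff from aim Left: q·(-4) + (1−q)·(-1) = -3q - 1
  the kicker's payoff from aim Right: q·(-2) + (1−q)·(-6) = 4q - 6
  -3q - 1 = 4q - 6  ⇒  -7q = -5  ⇒  q = 5/7.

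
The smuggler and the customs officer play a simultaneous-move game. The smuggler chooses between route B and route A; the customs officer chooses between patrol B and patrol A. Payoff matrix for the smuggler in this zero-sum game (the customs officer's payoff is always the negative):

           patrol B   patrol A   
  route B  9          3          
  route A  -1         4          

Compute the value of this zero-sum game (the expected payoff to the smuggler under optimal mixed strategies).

v = 39/11

For the smuggler to be willing to mix, the smuggler must be indifferent between route B and route A, which pins down the customs officer's mix.
  the smuggler's payoff to route B: q·9 + (1−q)·3 = 6q + 3
  the smuggler's payoff to route A: q·(-1) + (1−q)·4 = -5q + 4
  6q + 3 = -5q + 4  ⇒  11q = 1  ⇒  q = 1/11.
The value is the smuggler's expected payoff against this mix (using route B): (1/11)·9 + (10/11)·3 = 39/11.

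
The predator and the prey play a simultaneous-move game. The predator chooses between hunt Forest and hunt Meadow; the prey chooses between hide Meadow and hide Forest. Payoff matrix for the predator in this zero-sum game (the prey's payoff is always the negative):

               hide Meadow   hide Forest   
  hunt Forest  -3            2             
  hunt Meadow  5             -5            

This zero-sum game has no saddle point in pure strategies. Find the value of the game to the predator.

The predator's indifference between hunt Forest and hunt Meadow determines the prey's mixing probability q:
  the predator's payoff to hunt Forest: q·(-3) + (1−q)·2 = -5q + 2
  the predator's payoff to hunt Meadow: q·5 + (1−q)·(-5) = 10q - 5
  -5q + 2 = 10q - 5  ⇒  -15q = -7  ⇒  q = 7/15.
The value is the predator's expected payoff against this mix (using hunt Forest): (7/15)·(-3) + (8/15)·2 = -1/3.

v = -1/3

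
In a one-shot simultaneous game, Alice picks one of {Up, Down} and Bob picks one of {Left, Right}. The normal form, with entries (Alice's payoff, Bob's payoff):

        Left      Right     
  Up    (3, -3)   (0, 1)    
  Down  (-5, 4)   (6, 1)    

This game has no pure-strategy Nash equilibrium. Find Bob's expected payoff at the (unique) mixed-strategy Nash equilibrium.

Set Bob's expected payoff from Left equal to that from Right:
  Bob's expected payoff from Left: p·(-3) + (1−p)·4 = -7p + 4
  Bob's expected payoff from Right: p·1 + (1−p)·1 = 1
  -7p + 4 = 1  ⇒  -7p = -3  ⇒  p = 3/7.
At equilibrium Bob is indifferent across columns, so Bob's payoff equals the payoff from Left: (3/7)·(-3) + (4/7)·4 = 1.

1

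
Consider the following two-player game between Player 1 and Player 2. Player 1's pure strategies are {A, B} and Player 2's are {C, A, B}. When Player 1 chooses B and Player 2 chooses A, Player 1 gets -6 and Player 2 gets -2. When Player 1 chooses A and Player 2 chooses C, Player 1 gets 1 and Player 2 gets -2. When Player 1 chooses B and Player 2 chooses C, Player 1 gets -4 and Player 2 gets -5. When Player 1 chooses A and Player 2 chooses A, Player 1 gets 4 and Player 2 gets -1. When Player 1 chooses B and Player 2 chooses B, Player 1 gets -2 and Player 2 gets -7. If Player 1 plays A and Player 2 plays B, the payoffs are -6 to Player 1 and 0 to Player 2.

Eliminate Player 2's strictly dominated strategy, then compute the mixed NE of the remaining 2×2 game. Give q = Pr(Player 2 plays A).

q = 2/7

Player 2's strategy C is strictly dominated by A: -1 > -2 and -2 > -5. Eliminate C.
Player 1's indifference between A and B determines Player 2's mixing probability q:
  Player 1's expected payoff from A: q·4 + (1−q)·(-6) = 10q - 6
  Player 1's expected payoff from B: q·(-6) + (1−q)·(-2) = -4q - 2
  10q - 6 = -4q - 2  ⇒  14q = 4  ⇒  q = 2/7.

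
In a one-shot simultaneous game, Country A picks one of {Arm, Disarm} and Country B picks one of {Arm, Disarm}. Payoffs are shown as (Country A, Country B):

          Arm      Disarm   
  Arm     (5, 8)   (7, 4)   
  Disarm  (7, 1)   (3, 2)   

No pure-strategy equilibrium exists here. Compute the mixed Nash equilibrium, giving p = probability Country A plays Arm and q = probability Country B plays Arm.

p = 1/5, q = 2/3

Country B's indifference between Arm and Disarm determines Country A's mixing probability p:
  Country B's expected payoff from Arm: p·8 + (1−p)·1 = 7p + 1
  Country B's expected payoff from Disarm: p·4 + (1−p)·2 = 2p + 2
  7p + 1 = 2p + 2  ⇒  5p = 1  ⇒  p = 1/5.
Set Country A's expected payoff from Arm equal to that from Disarm:
  Country A's payoff from Arm: q·5 + (1−q)·7 = -2q + 7
  Country A's payoff from Disarm: q·7 + (1−q)·3 = 4q + 3
  -2q + 7 = 4q + 3  ⇒  -6q = -4  ⇒  q = 2/3.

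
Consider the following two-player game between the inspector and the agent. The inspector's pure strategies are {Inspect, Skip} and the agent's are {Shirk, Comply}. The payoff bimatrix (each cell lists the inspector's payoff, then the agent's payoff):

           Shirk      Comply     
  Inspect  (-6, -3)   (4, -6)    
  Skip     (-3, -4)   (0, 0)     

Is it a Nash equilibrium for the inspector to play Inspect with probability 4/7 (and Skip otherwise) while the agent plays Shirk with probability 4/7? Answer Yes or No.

Yes

Check the agent's indifference given the inspector's mix p = 4/7:
  payoff from Shirk = -24/7; payoff from Comply = -24/7 — equal.
Check the inspector's indifference given the agent's mix q = 4/7:
  payoff from Inspect = -12/7; payoff from Skip = -12/7 — equal.
Both players are indifferent, so neither can profitably deviate.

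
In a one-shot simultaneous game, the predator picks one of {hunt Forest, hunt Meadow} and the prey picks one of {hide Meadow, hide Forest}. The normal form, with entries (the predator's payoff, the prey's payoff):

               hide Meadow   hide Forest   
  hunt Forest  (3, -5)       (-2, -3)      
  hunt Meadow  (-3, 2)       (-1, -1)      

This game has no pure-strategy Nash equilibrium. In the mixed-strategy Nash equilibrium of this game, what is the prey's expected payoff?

The predator's mix must leave the prey indifferent between hide Meadow and hide Forest.
  the prey's payoff from hide Meadow: p·(-5) + (1−p)·2 = -7p + 2
  the prey's payoff from hide Forest: p·(-3) + (1−p)·(-1) = -2p - 1
  -7p + 2 = -2p - 1  ⇒  -5p = -3  ⇒  p = 3/5.
At equilibrium the prey is indifferent across columns, so the prey's payoff equals the payoff from hide Meadow: (3/5)·(-5) + (2/5)·2 = -11/5.

-11/5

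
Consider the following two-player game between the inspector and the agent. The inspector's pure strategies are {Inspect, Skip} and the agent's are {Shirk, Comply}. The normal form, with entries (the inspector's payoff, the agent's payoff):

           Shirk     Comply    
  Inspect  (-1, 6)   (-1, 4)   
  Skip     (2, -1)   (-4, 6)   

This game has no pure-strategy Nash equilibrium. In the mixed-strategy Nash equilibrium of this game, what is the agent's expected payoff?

For the agent to be willing to mix, the agent must be indifferent between Shirk and Comply, which pins down the inspector's mix.
  the agent's payoff to Shirk: p·6 + (1−p)·(-1) = 7p - 1
  the agent's payoff to Comply: p·4 + (1−p)·6 = -2p + 6
  7p - 1 = -2p + 6  ⇒  9p = 7  ⇒  p = 7/9.
At equilibrium the agent is indifferent across columns, so the agent's payoff equals the payoff from Shirk: (7/9)·6 + (2/9)·(-1) = 40/9.

40/9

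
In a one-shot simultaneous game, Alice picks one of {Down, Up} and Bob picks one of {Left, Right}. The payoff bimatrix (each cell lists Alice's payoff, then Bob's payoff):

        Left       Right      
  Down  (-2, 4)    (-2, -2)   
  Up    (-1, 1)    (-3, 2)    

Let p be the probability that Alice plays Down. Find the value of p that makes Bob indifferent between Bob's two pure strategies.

Alice's mix must leave Bob indifferent between Left and Right.
  Bob's expected payoff from Left: p·4 + (1−p)·1 = 3p + 1
  Bob's expected payoff from Right: p·(-2) + (1−p)·2 = -4p + 2
  3p + 1 = -4p + 2  ⇒  7p = 1  ⇒  p = 1/7.

p = 1/7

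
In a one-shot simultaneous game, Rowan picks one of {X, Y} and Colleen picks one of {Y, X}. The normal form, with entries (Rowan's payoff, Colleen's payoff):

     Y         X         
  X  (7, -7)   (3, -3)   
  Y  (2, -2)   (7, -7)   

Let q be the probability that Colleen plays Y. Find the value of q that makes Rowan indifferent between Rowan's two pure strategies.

Set Rowan's expected payoff from X equal to that from Y:
  Rowan's expected payoff from X: q·7 + (1−q)·3 = 4q + 3
  Rowan's expected payoff from Y: q·2 + (1−q)·7 = -5q + 7
  4q + 3 = -5q + 7  ⇒  9q = 4  ⇒  q = 4/9.

q = 4/9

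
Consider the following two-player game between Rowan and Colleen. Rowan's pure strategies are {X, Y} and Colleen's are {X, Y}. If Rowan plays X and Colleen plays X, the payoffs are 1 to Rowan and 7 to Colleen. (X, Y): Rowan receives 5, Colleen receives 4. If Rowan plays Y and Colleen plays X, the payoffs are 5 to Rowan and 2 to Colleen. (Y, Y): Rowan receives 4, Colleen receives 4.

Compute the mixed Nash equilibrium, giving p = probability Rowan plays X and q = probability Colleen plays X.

p = 2/5, q = 1/5

In a mixed equilibrium Colleen is indifferent between X and Y; this condition fixes p.
  Colleen's payoff to X: p·7 + (1−p)·2 = 5p + 2
  Colleen's payoff to Y: p·4 + (1−p)·4 = 4
  5p + 2 = 4  ⇒  5p = 2  ⇒  p = 2/5.
Colleen's mix must leave Rowan indifferent between X and Y.
  Rowan's expected payoff from X: q·1 + (1−q)·5 = -4q + 5
  Rowan's expected payoff from Y: q·5 + (1−q)·4 = q + 4
  -4q + 5 = q + 4  ⇒  -5q = -1  ⇒  q = 1/5.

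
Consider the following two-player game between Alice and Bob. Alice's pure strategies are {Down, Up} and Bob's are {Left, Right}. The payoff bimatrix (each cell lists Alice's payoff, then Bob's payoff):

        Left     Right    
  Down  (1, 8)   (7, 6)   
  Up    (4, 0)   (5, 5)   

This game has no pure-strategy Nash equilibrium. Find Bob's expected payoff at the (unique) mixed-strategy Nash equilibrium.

40/7

For Bob to be willing to mix, Bob must be indifferent between Left and Right, which pins down Alice's mix.
  Bob's expected payoff from Left: p·8 + (1−p)·0 = 8p
  Bob's expected payoff from Right: p·6 + (1−p)·5 = p + 5
  8p = p + 5  ⇒  7p = 5  ⇒  p = 5/7.
At equilibrium Bob is indifferent across columns, so Bob's payoff equals the payoff from Left: (5/7)·8 + (2/7)·0 = 40/7.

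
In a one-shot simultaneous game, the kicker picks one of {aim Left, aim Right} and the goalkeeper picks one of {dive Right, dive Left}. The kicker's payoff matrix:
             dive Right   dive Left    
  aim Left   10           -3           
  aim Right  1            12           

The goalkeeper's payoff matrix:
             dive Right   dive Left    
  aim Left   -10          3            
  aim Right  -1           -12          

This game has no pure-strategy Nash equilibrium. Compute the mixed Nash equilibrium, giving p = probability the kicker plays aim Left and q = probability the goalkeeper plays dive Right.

For the goalkeeper to be willing to mix, the goalkeeper must be indifferent between dive Right and dive Left, which pins down the kicker's mix.
  the goalkeeper's payoff from dive Right: p·(-10) + (1−p)·(-1) = -9p - 1
  the goalkeeper's payoff from dive Left: p·3 + (1−p)·(-12) = 15p - 12
  -9p - 1 = 15p - 12  ⇒  -24p = -11  ⇒  p = 11/24.
For the kicker to be willing to mix, the kicker must be indifferent between aim Left and aim Right, which pins down the goalkeeper's mix.
  the kicker's expected payoff from aim Left: q·10 + (1−q)·(-3) = 13q - 3
  the kicker's expected payoff from aim Right: q·1 + (1−q)·12 = -11q + 12
  13q - 3 = -11q + 12  ⇒  24q = 15  ⇒  q = 5/8.

p = 11/24, q = 5/8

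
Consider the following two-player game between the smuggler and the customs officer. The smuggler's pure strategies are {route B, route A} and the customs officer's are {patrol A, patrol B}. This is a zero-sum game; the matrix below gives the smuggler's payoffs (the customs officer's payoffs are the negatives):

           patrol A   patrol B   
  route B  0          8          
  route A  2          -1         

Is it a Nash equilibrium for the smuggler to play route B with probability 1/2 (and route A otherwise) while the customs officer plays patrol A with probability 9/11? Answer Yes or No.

Given the smuggler's mix p = 1/2, the customs officer's payoff from patrol A is -1 but from patrol B is -7/2. The customs officer strictly prefers patrol A, so the customs officer would not mix.
So the proposed profile is not a Nash equilibrium.

No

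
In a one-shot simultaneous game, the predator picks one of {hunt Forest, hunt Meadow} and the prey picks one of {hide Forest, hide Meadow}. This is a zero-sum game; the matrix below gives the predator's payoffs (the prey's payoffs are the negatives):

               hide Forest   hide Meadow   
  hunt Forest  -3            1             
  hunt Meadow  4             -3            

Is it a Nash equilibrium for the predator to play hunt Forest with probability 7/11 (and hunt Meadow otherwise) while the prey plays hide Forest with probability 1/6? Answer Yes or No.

No

Given the prey's mix q = 1/6, the predator's payoff from hunt Forest is 1/3 but from hunt Meadow is -11/6. The predator strictly prefers hunt Forest, so the predator would not mix.
So the proposed profile is not a Nash equilibrium.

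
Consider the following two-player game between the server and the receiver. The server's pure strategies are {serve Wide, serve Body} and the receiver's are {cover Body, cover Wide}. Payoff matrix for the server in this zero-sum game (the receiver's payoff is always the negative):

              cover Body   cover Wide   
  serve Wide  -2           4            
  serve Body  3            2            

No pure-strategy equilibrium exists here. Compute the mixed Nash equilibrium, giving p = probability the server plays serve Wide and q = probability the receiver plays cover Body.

The receiver's indifference between cover Body and cover Wide determines the server's mixing probability p:
  the receiver's payoff to cover Body: p·2 + (1−p)·(-3) = 5p - 3
  the receiver's payoff to cover Wide: p·(-4) + (1−p)·(-2) = -2p - 2
  5p - 3 = -2p - 2  ⇒  7p = 1  ⇒  p = 1/7.
Set the server's expected payoff from serve Wide equal to that from serve Body:
  the server's payoff from serve Wide: q·(-2) + (1−q)·4 = -6q + 4
  the server's payoff from serve Body: q·3 + (1−q)·2 = q + 2
  -6q + 4 = q + 2  ⇒  -7q = -2  ⇒  q = 2/7.

p = 1/7, q = 2/7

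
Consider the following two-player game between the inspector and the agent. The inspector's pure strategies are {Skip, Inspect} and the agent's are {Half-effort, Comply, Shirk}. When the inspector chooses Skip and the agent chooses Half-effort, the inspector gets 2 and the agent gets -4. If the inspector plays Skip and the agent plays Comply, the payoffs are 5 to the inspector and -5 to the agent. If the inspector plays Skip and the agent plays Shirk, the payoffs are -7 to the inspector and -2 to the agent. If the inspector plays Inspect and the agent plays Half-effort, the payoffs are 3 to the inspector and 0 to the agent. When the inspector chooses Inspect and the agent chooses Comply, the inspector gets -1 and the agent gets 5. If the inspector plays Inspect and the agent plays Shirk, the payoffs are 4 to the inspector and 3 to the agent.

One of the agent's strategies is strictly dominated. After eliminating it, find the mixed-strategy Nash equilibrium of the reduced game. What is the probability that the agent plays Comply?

The agent's strategy Half-effort is strictly dominated by Shirk: -2 > -4 and 3 > 0. Eliminate Half-effort.
For the inspector to be willing to mix, the inspector must be indifferent between Skip and Inspect, which pins down the agent's mix.
  the inspector's payoff from Skip: q·5 + (1−q)·(-7) = 12q - 7
  the inspector's payoff from Inspect: q·(-1) + (1−q)·4 = -5q + 4
  12q - 7 = -5q + 4  ⇒  17q = 11  ⇒  q = 11/17.

q = 11/17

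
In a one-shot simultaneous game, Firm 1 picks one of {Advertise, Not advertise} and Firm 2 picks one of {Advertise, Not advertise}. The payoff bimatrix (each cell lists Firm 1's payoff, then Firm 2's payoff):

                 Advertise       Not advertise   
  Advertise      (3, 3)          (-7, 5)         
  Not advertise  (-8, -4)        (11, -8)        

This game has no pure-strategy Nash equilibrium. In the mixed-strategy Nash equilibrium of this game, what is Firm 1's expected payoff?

-23/29

In a mixed equilibrium Firm 1 is indifferent between Advertise and Not advertise; this condition fixes q.
  Firm 1's expected payoff from Advertise: q·3 + (1−q)·(-7) = 10q - 7
  Firm 1's expected payoff from Not advertise: q·(-8) + (1−q)·11 = -19q + 11
  10q - 7 = -19q + 11  ⇒  29q = 18  ⇒  q = 18/29.
At equilibrium Firm 1 is indifferent across rows, so Firm 1's payoff equals the payoff from Advertise: (18/29)·3 + (11/29)·(-7) = -23/29.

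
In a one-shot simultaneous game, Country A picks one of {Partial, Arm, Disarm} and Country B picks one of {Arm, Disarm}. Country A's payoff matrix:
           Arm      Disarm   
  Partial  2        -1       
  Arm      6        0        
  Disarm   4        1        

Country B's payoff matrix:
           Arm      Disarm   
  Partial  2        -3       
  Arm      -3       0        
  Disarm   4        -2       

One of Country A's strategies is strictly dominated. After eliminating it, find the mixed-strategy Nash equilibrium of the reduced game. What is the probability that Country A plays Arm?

p = 2/3

Country A's strategy Partial is strictly dominated by Disarm: 4 > 2 and 1 > -1. Eliminate Partial.
Set Country B's expected payoff from Arm equal to that from Disarm:
  Country B's expected payoff from Arm: p·(-3) + (1−p)·4 = -7p + 4
  Country B's expected payoff from Disarm: p·0 + (1−p)·(-2) = 2p - 2
  -7p + 4 = 2p - 2  ⇒  -9p = -6  ⇒  p = 2/3.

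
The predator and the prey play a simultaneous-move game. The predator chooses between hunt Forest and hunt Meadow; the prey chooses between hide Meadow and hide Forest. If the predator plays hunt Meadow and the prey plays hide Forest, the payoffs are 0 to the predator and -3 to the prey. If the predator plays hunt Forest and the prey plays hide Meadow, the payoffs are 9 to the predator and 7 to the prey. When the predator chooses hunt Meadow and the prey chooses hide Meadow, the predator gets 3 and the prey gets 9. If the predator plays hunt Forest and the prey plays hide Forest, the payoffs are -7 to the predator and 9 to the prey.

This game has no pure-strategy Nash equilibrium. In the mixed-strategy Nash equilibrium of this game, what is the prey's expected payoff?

Set the prey's expected payoff from hide Meadow equal to that from hide Forest:
  the prey's payoff to hide Meadow: p·7 + (1−p)·9 = -2p + 9
  the prey's payoff to hide Forest: p·9 + (1−p)·(-3) = 12p - 3
  -2p + 9 = 12p - 3  ⇒  -14p = -12  ⇒  p = 6/7.
At equilibrium the prey is indifferent across columns, so the prey's payoff equals the payoff from hide Meadow: (6/7)·7 + (1/7)·9 = 51/7.

51/7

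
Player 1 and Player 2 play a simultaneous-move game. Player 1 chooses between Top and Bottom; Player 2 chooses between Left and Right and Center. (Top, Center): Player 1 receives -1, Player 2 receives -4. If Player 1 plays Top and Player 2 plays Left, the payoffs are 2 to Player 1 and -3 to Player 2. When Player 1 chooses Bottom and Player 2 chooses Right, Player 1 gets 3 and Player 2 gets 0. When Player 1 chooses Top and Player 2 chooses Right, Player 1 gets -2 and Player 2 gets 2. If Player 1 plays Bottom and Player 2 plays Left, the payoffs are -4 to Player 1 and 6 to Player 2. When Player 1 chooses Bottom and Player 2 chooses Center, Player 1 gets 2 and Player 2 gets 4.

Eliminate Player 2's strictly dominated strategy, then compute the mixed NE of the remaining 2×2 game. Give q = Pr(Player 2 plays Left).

Player 2's strategy Center is strictly dominated by Left: -3 > -4 and 6 > 4. Eliminate Center.
For Player 1 to be willing to mix, Player 1 must be indifferent between Top and Bottom, which pins down Player 2's mix.
  Player 1's payoff to Top: q·2 + (1−q)·(-2) = 4q - 2
  Player 1's payoff to Bottom: q·(-4) + (1−q)·3 = -7q + 3
  4q - 2 = -7q + 3  ⇒  11q = 5  ⇒  q = 5/11.

q = 5/11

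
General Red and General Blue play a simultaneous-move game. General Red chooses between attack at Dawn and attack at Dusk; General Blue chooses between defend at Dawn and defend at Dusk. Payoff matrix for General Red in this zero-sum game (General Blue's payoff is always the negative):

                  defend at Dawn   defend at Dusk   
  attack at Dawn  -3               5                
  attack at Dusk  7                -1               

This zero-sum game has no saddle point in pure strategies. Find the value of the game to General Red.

In a mixed equilibrium General Red is indifferent between attack at Dawn and attack at Dusk; this condition fixes q.
  General Red's payoff from attack at Dawn: q·(-3) + (1−q)·5 = -8q + 5
  General Red's payoff from attack at Dusk: q·7 + (1−q)·(-1) = 8q - 1
  -8q + 5 = 8q - 1  ⇒  -16q = -6  ⇒  q = 3/8.
The value is General Red's expected payoff against this mix (using attack at Dawn): (3/8)·(-3) + (5/8)·5 = 2.

v = 2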